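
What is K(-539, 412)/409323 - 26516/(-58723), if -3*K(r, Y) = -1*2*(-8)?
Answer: 4651412348/10301431941 ≈ 0.45153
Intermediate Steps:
K(r, Y) = -16/3 (K(r, Y) = -(-1*2)*(-8)/3 = -(-2)*(-8)/3 = -⅓*16 = -16/3)
K(-539, 412)/409323 - 26516/(-58723) = -16/3/409323 - 26516/(-58723) = -16/3*1/409323 - 26516*(-1/58723) = -16/1227969 + 3788/8389 = 4651412348/10301431941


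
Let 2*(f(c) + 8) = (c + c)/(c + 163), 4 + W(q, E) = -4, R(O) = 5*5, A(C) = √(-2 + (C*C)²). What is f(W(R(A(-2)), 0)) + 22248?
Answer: 3447192/155 ≈ 22240.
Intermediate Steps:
A(C) = √(-2 + C⁴) (A(C) = √(-2 + (C²)²) = √(-2 + C⁴))
R(O) = 25
W(q, E) = -8 (W(q, E) = -4 - 4 = -8)
f(c) = -8 + c/(163 + c) (f(c) = -8 + ((c + c)/(c + 163))/2 = -8 + ((2*c)/(163 + c))/2 = -8 + (2*c/(163 + c))/2 = -8 + c/(163 + c))
f(W(R(A(-2)), 0)) + 22248 = (-1304 - 7*(-8))/(163 - 8) + 22248 = (-1304 + 56)/155 + 22248 = (1/155)*(-1248) + 22248 = -1248/155 + 22248 = 3447192/155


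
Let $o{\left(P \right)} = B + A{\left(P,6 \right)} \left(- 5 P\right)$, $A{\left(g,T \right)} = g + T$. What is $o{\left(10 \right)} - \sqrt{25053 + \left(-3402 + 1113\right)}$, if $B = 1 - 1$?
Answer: $-800 - 2 \sqrt{5691} \approx -950.88$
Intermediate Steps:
$B = 0$
$A{\left(g,T \right)} = T + g$
$o{\left(P \right)} = - 5 P \left(6 + P\right)$ ($o{\left(P \right)} = 0 + \left(6 + P\right) \left(- 5 P\right) = 0 - 5 P \left(6 + P\right) = - 5 P \left(6 + P\right)$)
$o{\left(10 \right)} - \sqrt{25053 + \left(-3402 + 1113\right)} = \left(-5\right) 10 \left(6 + 10\right) - \sqrt{25053 + \left(-3402 + 1113\right)} = \left(-5\right) 10 \cdot 16 - \sqrt{25053 - 2289} = -800 - \sqrt{22764} = -800 - 2 \sqrt{5691}$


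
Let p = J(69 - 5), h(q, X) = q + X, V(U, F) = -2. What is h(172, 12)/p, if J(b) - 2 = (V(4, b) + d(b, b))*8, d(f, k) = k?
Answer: 92/249 ≈ 0.36948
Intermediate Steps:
h(q, X) = X + q
J(b) = -14 + 8*b (J(b) = 2 + (-2 + b)*8 = 2 + (-16 + 8*b) = -14 + 8*b)
p = 498 (p = -14 + 8*(69 - 5) = -14 + 8*64 = -14 + 512 = 498)
h(172, 12)/p = (12 + 172)/498 = 184*(1/498) = 92/249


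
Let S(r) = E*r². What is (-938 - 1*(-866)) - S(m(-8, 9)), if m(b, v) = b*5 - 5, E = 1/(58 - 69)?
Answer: 1233/11 ≈ 112.09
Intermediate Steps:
E = -1/11 (E = 1/(-11) = -1/11 ≈ -0.090909)
m(b, v) = -5 + 5*b (m(b, v) = 5*b - 5 = -5 + 5*b)
S(r) = -r²/11
(-938 - 1*(-866)) - S(m(-8, 9)) = (-938 - 1*(-866)) - (-1)*(-5 + 5*(-8))²/11 = (-938 + 866) - (-1)*(-5 - 40)²/11 = -72 - (-1)*(-45)²/11 = -72 - (-1)*2025/11 = -72 - 1*(-2025/11) = -72 + 2025/11 = 1233/11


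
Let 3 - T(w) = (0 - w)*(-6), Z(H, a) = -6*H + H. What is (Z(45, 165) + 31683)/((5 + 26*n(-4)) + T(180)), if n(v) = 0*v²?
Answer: -15729/536 ≈ -29.345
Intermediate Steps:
n(v) = 0
Z(H, a) = -5*H
T(w) = 3 - 6*w (T(w) = 3 - (0 - w)*(-6) = 3 - (-w)*(-6) = 3 - 6*w)
(Z(45, 165) + 31683)/((5 + 26*n(-4)) + T(180)) = (-5*45 + 31683)/((5 + 26*0) + (3 - 6*180)) = (-225 + 31683)/((5 + 0) + (3 - 1080)) = 31458/(5 - 1077) = 31458/(-1072) = 31458*(-1/1072) = -15729/536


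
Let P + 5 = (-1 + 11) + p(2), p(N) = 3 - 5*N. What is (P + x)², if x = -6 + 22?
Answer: 196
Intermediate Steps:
x = 16
P = -2 (P = -5 + ((-1 + 11) + (3 - 5*2)) = -5 + (10 + (3 - 10)) = -5 + (10 - 7) = -5 + 3 = -2)
(P + x)² = (-2 + 16)² = 14² = 196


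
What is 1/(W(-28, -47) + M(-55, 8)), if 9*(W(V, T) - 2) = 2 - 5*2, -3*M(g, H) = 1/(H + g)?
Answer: 423/473 ≈ 0.89429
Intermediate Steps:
M(g, H) = -1/(3*(H + g))
W(V, T) = 10/9 (W(V, T) = 2 + (2 - 5*2)/9 = 2 + (2 - 10)/9 = 2 + (⅑)*(-8) = 2 - 8/9 = 10/9)
1/(W(-28, -47) + M(-55, 8)) = 1/(10/9 - 1/(3*8 + 3*(-55))) = 1/(10/9 - 1/(24 - 165)) = 1/(10/9 - 1/(-141)) = 1/(10/9 - 1*(-1/141)) = 1/(10/9 + 1/141) = 1/(473/423) = 423/473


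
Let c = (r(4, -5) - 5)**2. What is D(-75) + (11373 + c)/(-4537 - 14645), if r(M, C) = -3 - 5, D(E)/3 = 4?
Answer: 109321/9591 ≈ 11.398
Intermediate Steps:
D(E) = 12 (D(E) = 3*4 = 12)
r(M, C) = -8
c = 169 (c = (-8 - 5)**2 = (-13)**2 = 169)
D(-75) + (11373 + c)/(-4537 - 14645) = 12 + (11373 + 169)/(-4537 - 14645) = 12 + 11542/(-19182) = 12 + 11542*(-1/19182) = 12 - 5771/9591 = 109321/9591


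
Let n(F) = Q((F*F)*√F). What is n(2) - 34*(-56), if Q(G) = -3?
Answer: 1901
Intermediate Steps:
n(F) = -3
n(2) - 34*(-56) = -3 - 34*(-56) = -3 + 1904 = 1901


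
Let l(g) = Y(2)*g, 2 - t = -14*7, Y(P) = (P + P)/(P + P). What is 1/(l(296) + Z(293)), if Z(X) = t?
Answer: 1/396 ≈ 0.0025253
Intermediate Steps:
Y(P) = 1 (Y(P) = (2*P)/((2*P)) = (2*P)*(1/(2*P)) = 1)
t = 100 (t = 2 - (-14)*7 = 2 - 1*(-98) = 2 + 98 = 100)
Z(X) = 100
l(g) = g (l(g) = 1*g = g)
1/(l(296) + Z(293)) = 1/(296 + 100) = 1/396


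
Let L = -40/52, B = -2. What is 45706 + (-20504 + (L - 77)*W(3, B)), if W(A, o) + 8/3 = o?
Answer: 332344/13 ≈ 25565.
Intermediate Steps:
W(A, o) = -8/3 + o
L = -10/13 (L = -40*1/52 = -10/13 ≈ -0.76923)
45706 + (-20504 + (L - 77)*W(3, B)) = 45706 + (-20504 + (-10/13 - 77)*(-8/3 - 2)) = 45706 + (-20504 - 1011/13*(-14/3)) = 45706 + (-20504 + 4718/13) = 45706 - 261834/13 = 332344/13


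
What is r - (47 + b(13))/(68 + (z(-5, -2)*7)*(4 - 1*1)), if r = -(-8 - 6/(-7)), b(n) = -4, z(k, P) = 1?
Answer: 4149/623 ≈ 6.6597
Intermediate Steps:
r = 50/7 (r = -(-8 - 6*(-⅐)) = -(-8 + 6/7) = -1*(-50/7) = 50/7 ≈ 7.1429)
r - (47 + b(13))/(68 + (z(-5, -2)*7)*(4 - 1*1)) = 50/7 - (47 - 4)/(68 + (1*7)*(4 - 1*1)) = 50/7 - 43/(68 + 7*(4 - 1)) = 50/7 - 43/(68 + 7*3) = 50/7 - 43/(68 + 21) = 50/7 - 43/89 = 4149/623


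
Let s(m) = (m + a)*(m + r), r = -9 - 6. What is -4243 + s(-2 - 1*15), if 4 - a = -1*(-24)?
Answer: -3059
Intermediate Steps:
r = -15
a = -20 (a = 4 - (-1)*(-24) = 4 - 1*24 = 4 - 24 = -20)
s(m) = (-20 + m)*(-15 + m) (s(m) = (m - 20)*(m - 15) = (-20 + m)*(-15 + m))
-4243 + s(-2 - 1*15) = -4243 + (300 + (-2 - 1*15)² - 35*(-2 - 1*15)) = -4243 + (300 + (-2 - 15)² - 35*(-2 - 15)) = -4243 + (300 + (-17)² - 35*(-17)) = -4243 + (300 + 289 + 595) = -4243 + 1184 = -3059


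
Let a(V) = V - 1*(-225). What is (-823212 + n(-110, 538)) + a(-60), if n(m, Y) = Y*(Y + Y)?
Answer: -244159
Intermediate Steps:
a(V) = 225 + V (a(V) = V + 225 = 225 + V)
n(m, Y) = 2*Y² (n(m, Y) = Y*(2*Y) = 2*Y²)
(-823212 + n(-110, 538)) + a(-60) = (-823212 + 2*538²) + (225 - 60) = (-823212 + 2*289444) + 165 = (-823212 + 578888) + 165 = -244324 + 165 = -244159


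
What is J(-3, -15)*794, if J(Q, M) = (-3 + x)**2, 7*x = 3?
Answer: 257256/49 ≈ 5250.1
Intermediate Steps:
x = 3/7 (x = (1/7)*3 = 3/7 ≈ 0.42857)
J(Q, M) = 324/49 (J(Q, M) = (-3 + 3/7)**2 = (-18/7)**2 = 324/49)
J(-3, -15)*794 = (324/49)*794 = 257256/49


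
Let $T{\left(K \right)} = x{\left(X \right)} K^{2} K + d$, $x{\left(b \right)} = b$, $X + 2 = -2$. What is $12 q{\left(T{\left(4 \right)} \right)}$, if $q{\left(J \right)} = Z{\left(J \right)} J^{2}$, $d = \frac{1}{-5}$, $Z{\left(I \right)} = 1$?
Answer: $\frac{19691532}{25} \approx 7.8766 \cdot 10^{5}$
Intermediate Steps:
$X = -4$ ($X = -2 - 2 = -4$)
$d = - \frac{1}{5} \approx -0.2$
$T{\left(K \right)} = - \frac{1}{5} - 4 K^{3}$ ($T{\left(K \right)} = - 4 K^{2} K - \frac{1}{5} = - 4 K^{3} - \frac{1}{5} = - \frac{1}{5} - 4 K^{3}$)
$q{\left(J \right)} = J^{2}$ ($q{\left(J \right)} = 1 J^{2} = J^{2}$)
$12 q{\left(T{\left(4 \right)} \right)} = 12 \left(- \frac{1}{5} - 4 \cdot 4^{3}\right)^{2} = 12 \left(- \frac{1}{5} - 256\right)^{2} = 12 \left(- \frac{1281}{5}\right)^{2} = 12 \cdot \frac{1640961}{25} = \frac{19691532}{25}$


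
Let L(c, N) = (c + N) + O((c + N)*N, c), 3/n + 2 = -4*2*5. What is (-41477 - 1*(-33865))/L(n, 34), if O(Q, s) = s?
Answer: -53284/237 ≈ -224.83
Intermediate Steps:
n = -1/14 (n = 3/(-2 - 4*2*5) = 3/(-2 - 8*5) = 3/(-2 - 40) = 3/(-42) = 3*(-1/42) = -1/14 ≈ -0.071429)
L(c, N) = N + 2*c (L(c, N) = (c + N) + c = (N + c) + c = N + 2*c)
(-41477 - 1*(-33865))/L(n, 34) = (-41477 - 1*(-33865))/(34 + 2*(-1/14)) = (-41477 + 33865)/(34 - ⅐) = -7612/237/7 = -7612*7/237 = -53284/237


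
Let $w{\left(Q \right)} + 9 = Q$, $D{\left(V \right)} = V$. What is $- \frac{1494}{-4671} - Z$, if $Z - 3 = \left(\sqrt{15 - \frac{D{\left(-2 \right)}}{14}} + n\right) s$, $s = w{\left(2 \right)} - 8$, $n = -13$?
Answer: $- \frac{102596}{519} + \frac{15 \sqrt{742}}{7} \approx -139.31$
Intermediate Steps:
$w{\left(Q \right)} = -9 + Q$
$s = -15$ ($s = \left(-9 + 2\right) - 8 = -7 - 8 = -15$)
$Z = 198 - \frac{15 \sqrt{742}}{7}$ ($Z = 3 + \left(\sqrt{15 - - \frac{2}{14}} - 13\right) \left(-15\right) = 3 + \left(\sqrt{15 - \left(-2\right) \frac{1}{14}} - 13\right) \left(-15\right) = 3 + \left(\sqrt{15 - - \frac{1}{7}} - 13\right) \left(-15\right) = 3 + \left(\sqrt{15 + \frac{1}{7}} - 13\right) \left(-15\right) = 3 + \left(\sqrt{\frac{106}{7}} - 13\right) \left(-15\right) = 3 + \left(\frac{\sqrt{742}}{7} - 13\right) \left(-15\right) = 3 + \left(-13 + \frac{\sqrt{742}}{7}\right) \left(-15\right) = 3 + \left(195 - \frac{15 \sqrt{742}}{7}\right) = 198 - \frac{15 \sqrt{742}}{7} \approx 139.63$)
$- \frac{1494}{-4671} - Z = - \frac{1494}{-4671} - \left(198 - \frac{15 \sqrt{742}}{7}\right) = \left(-1494\right) \left(- \frac{1}{4671}\right) - \left(198 - \frac{15 \sqrt{742}}{7}\right) = \frac{166}{519} - \left(198 - \frac{15 \sqrt{742}}{7}\right) = - \frac{102596}{519} + \frac{15 \sqrt{742}}{7}$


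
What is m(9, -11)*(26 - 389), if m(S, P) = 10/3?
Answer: -1210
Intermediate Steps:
m(S, P) = 10/3 (m(S, P) = 10*(1/3) = 10/3)
m(9, -11)*(26 - 389) = 10*(26 - 389)/3 = (10/3)*(-363) = -1210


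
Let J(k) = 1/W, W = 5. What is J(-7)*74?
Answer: 74/5 ≈ 14.800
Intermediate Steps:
J(k) = ⅕ (J(k) = 1/5 = ⅕)
J(-7)*74 = (⅕)*74 = 74/5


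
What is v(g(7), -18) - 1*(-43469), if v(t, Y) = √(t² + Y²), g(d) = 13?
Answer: 43469 + √493 ≈ 43491.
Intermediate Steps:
v(t, Y) = √(Y² + t²)
v(g(7), -18) - 1*(-43469) = √((-18)² + 13²) - 1*(-43469) = √(324 + 169) + 43469 = √493 + 43469 = 43469 + √493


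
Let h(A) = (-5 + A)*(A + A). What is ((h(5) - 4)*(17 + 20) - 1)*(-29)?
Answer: 4321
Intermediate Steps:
h(A) = 2*A*(-5 + A) (h(A) = (-5 + A)*(2*A) = 2*A*(-5 + A))
((h(5) - 4)*(17 + 20) - 1)*(-29) = ((2*5*(-5 + 5) - 4)*(17 + 20) - 1)*(-29) = ((2*5*0 - 4)*37 - 1)*(-29) = ((0 - 4)*37 - 1)*(-29) = (-4*37 - 1)*(-29) = (-148 - 1)*(-29) = -149*(-29) = 4321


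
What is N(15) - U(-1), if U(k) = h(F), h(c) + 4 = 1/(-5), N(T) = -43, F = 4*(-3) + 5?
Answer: -194/5 ≈ -38.800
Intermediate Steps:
F = -7 (F = -12 + 5 = -7)
h(c) = -21/5 (h(c) = -4 + 1/(-5) = -4 - ⅕ = -21/5)
U(k) = -21/5
N(15) - U(-1) = -43 - 1*(-21/5) = -43 + 21/5 = -194/5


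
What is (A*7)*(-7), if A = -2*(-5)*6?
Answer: -2940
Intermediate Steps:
A = 60 (A = 10*6 = 60)
(A*7)*(-7) = (60*7)*(-7) = 420*(-7) = -2940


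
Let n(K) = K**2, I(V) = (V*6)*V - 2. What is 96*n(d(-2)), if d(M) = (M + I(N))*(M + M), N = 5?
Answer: 32741376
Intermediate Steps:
I(V) = -2 + 6*V**2 (I(V) = (6*V)*V - 2 = 6*V**2 - 2 = -2 + 6*V**2)
d(M) = 2*M*(148 + M) (d(M) = (M + (-2 + 6*5**2))*(M + M) = (M + (-2 + 6*25))*(2*M) = (M + (-2 + 150))*(2*M) = (M + 148)*(2*M) = (148 + M)*(2*M) = 2*M*(148 + M))
96*n(d(-2)) = 96*(2*(-2)*(148 - 2))**2 = 96*(2*(-2)*146)**2 = 96*(-584)**2 = 96*341056 = 32741376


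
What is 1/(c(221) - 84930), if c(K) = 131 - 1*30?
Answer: -1/84829 ≈ -1.1788e-5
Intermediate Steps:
c(K) = 101 (c(K) = 131 - 30 = 101)
1/(c(221) - 84930) = 1/(101 - 84930) = 1/(-84829) = -1/84829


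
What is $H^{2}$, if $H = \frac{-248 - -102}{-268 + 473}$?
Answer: $\frac{21316}{42025} \approx 0.50722$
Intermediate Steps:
$H = - \frac{146}{205}$ ($H = \frac{-248 + 102}{205} = \left(-146\right) \frac{1}{205} = - \frac{146}{205} \approx -0.7122$)
$H^{2} = \left(- \frac{146}{205}\right)^{2} = \frac{21316}{42025}$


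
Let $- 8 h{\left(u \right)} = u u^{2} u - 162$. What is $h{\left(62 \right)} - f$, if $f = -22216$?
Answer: $- \frac{7299223}{4} \approx -1.8248 \cdot 10^{6}$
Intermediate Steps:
$h{\left(u \right)} = \frac{81}{4} - \frac{u^{4}}{8}$ ($h{\left(u \right)} = - \frac{u u^{2} u - 162}{8} = - \frac{u^{3} u - 162}{8} = - \frac{u^{4} - 162}{8} = - \frac{-162 + u^{4}}{8} = \frac{81}{4} - \frac{u^{4}}{8}$)
$h{\left(62 \right)} - f = \left(\frac{81}{4} - \frac{62^{4}}{8}\right) - -22216 = \left(\frac{81}{4} - 1847042\right) + 22216 = - \frac{7388087}{4} + 22216 = - \frac{7299223}{4}$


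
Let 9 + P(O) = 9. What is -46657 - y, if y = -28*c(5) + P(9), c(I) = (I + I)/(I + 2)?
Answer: -46617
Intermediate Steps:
P(O) = 0 (P(O) = -9 + 9 = 0)
c(I) = 2*I/(2 + I) (c(I) = (2*I)/(2 + I) = 2*I/(2 + I))
y = -40 (y = -56*5/(2 + 5) + 0 = -56*5/7 + 0 = -28*10/7 + 0 = -40 + 0 = -40)
-46657 - y = -46657 - 1*(-40) = -46657 + 40 = -46617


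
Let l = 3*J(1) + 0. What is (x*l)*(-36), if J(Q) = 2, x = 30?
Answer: -6480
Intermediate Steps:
l = 6 (l = 3*2 + 0 = 6 + 0 = 6)
(x*l)*(-36) = (30*6)*(-36) = 180*(-36) = -6480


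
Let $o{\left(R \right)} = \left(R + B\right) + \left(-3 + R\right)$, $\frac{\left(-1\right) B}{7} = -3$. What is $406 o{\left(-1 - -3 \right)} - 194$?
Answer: $8738$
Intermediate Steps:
$B = 21$ ($B = \left(-7\right) \left(-3\right) = 21$)
$o{\left(R \right)} = 18 + 2 R$ ($o{\left(R \right)} = \left(R + 21\right) + \left(-3 + R\right) = \left(21 + R\right) + \left(-3 + R\right) = 18 + 2 R$)
$406 o{\left(-1 - -3 \right)} - 194 = 406 \left(18 + 2 \left(-1 - -3\right)\right) - 194 = 406 \left(18 + 2 \left(-1 + 3\right)\right) - 194 = 406 \left(18 + 2 \cdot 2\right) - 194 = 406 \left(18 + 4\right) - 194 = 406 \cdot 22 - 194 = 8932 - 194 = 8738$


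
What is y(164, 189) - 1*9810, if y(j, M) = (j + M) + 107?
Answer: -9350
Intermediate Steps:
y(j, M) = 107 + M + j (y(j, M) = (M + j) + 107 = 107 + M + j)
y(164, 189) - 1*9810 = (107 + 189 + 164) - 1*9810 = 460 - 9810 = -9350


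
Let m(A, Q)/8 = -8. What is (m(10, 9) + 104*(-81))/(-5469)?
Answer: 8488/5469 ≈ 1.5520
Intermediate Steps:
m(A, Q) = -64 (m(A, Q) = 8*(-8) = -64)
(m(10, 9) + 104*(-81))/(-5469) = (-64 + 104*(-81))/(-5469) = (-64 - 8424)*(-1/5469) = -8488*(-1/5469) = 8488/5469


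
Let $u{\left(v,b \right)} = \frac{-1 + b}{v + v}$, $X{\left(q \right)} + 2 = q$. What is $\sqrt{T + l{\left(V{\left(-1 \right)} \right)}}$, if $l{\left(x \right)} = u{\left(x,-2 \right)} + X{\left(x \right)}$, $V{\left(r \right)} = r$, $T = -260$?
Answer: $\frac{i \sqrt{1046}}{2} \approx 16.171 i$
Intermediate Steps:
$X{\left(q \right)} = -2 + q$
$u{\left(v,b \right)} = \frac{-1 + b}{2 v}$
$l{\left(x \right)} = -2 + x - \frac{3}{2 x}$ ($l{\left(x \right)} = \frac{-1 - 2}{2 x} + \left(-2 + x\right) = \frac{1}{2} \frac{1}{x} \left(-3\right) + \left(-2 + x\right) = - \frac{3}{2 x} + \left(-2 + x\right) = -2 + x - \frac{3}{2 x}$)
$\sqrt{T + l{\left(V{\left(-1 \right)} \right)}} = \sqrt{-260 - \left(3 - \frac{3}{2}\right)} = \sqrt{-260 - \frac{3}{2}} = \sqrt{- \frac{523}{2}} = \frac{i \sqrt{1046}}{2}$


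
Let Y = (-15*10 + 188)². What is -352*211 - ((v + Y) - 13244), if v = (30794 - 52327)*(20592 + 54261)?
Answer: 1611747177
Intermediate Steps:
v = -1611809649 (v = -21533*74853 = -1611809649)
Y = 1444 (Y = (-150 + 188)² = 38² = 1444)
-352*211 - ((v + Y) - 13244) = -352*211 - ((-1611809649 + 1444) - 13244) = -74272 - (-1611808205 - 13244) = -74272 - 1*(-1611821449) = -74272 + 1611821449 = 1611747177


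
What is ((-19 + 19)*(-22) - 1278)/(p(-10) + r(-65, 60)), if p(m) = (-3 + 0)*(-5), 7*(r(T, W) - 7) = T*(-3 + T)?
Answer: -4473/2287 ≈ -1.9558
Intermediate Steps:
r(T, W) = 7 + T*(-3 + T)/7 (r(T, W) = 7 + (T*(-3 + T))/7 = 7 + T*(-3 + T)/7)
p(m) = 15 (p(m) = -3*(-5) = 15)
((-19 + 19)*(-22) - 1278)/(p(-10) + r(-65, 60)) = ((-19 + 19)*(-22) - 1278)/(15 + (7 - 3/7*(-65) + (⅐)*(-65)²)) = (0*(-22) - 1278)/(15 + (7 + 195/7 + (⅐)*4225)) = (0 - 1278)/(15 + (7 + 195/7 + 4225/7)) = -1278/(15 + 4469/7) = -1278/4574/7 = -1278*7/4574 = -4473/2287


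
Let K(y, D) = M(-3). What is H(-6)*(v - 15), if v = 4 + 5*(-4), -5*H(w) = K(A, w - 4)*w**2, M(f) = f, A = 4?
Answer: -3348/5 ≈ -669.60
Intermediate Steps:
K(y, D) = -3
H(w) = 3*w**2/5 (H(w) = -(-3)*w**2/5 = 3*w**2/5)
v = -16 (v = 4 - 20 = -16)
H(-6)*(v - 15) = ((3/5)*(-6)**2)*(-16 - 15) = ((3/5)*36)*(-31) = (108/5)*(-31) = -3348/5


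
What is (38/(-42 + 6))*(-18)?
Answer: 19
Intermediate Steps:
(38/(-42 + 6))*(-18) = (38/(-36))*(-18) = (38*(-1/36))*(-18) = -19/18*(-18) = 19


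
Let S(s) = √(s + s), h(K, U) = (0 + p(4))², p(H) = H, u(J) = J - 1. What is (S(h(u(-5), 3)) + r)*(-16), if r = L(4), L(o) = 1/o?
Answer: -4 - 64*√2 ≈ -94.510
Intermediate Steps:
L(o) = 1/o
u(J) = -1 + J
r = ¼ (r = 1/4 = ¼ ≈ 0.25000)
h(K, U) = 16 (h(K, U) = (0 + 4)² = 4² = 16)
S(s) = √2*√s (S(s) = √(2*s) = √2*√s)
(S(h(u(-5), 3)) + r)*(-16) = (√2*√16 + ¼)*(-16) = (√2*4 + ¼)*(-16) = (4*√2 + ¼)*(-16) = (¼ + 4*√2)*(-16) = -4 - 64*√2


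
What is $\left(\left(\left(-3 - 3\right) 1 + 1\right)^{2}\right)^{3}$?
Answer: $15625$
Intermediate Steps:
$\left(\left(\left(-3 - 3\right) 1 + 1\right)^{2}\right)^{3} = \left(\left(\left(-6\right) 1 + 1\right)^{2}\right)^{3} = \left(\left(-6 + 1\right)^{2}\right)^{3} = \left(\left(-5\right)^{2}\right)^{3} = 25^{3} = 15625$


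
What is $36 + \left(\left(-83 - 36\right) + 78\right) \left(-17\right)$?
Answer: $733$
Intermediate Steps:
$36 + \left(\left(-83 - 36\right) + 78\right) \left(-17\right) = 36 + \left(-119 + 78\right) \left(-17\right) = 36 - -697 = 36 + 697 = 733$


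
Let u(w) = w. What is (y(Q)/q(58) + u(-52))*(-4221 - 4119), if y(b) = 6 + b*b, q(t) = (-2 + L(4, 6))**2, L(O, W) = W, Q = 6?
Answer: 823575/2 ≈ 4.1179e+5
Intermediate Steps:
q(t) = 16 (q(t) = (-2 + 6)**2 = 4**2 = 16)
y(b) = 6 + b**2
(y(Q)/q(58) + u(-52))*(-4221 - 4119) = ((6 + 6**2)/16 - 52)*(-4221 - 4119) = ((6 + 36)*(1/16) - 52)*(-8340) = (42*(1/16) - 52)*(-8340) = (21/8 - 52)*(-8340) = -395/8*(-8340) = 823575/2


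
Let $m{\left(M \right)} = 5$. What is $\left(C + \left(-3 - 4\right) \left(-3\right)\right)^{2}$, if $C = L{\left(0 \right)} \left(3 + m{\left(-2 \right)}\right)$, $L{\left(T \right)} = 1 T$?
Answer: $441$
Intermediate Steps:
$L{\left(T \right)} = T$
$C = 0$ ($C = 0 \left(3 + 5\right) = 0 \cdot 8 = 0$)
$\left(C + \left(-3 - 4\right) \left(-3\right)\right)^{2} = \left(0 + \left(-3 - 4\right) \left(-3\right)\right)^{2} = \left(0 - -21\right)^{2} = \left(0 + 21\right)^{2} = 21^{2} = 441$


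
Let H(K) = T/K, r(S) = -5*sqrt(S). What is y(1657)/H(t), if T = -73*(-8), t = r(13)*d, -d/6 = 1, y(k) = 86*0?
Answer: 0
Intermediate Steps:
y(k) = 0
d = -6 (d = -6*1 = -6)
t = 30*sqrt(13) (t = -5*sqrt(13)*(-6) = 30*sqrt(13) ≈ 108.17)
T = 584
H(K) = 584/K
y(1657)/H(t) = 0/((584/((30*sqrt(13))))) = 0/((584*(sqrt(13)/390))) = 0/((292*sqrt(13)/195)) = 0*(15*sqrt(13)/292) = 0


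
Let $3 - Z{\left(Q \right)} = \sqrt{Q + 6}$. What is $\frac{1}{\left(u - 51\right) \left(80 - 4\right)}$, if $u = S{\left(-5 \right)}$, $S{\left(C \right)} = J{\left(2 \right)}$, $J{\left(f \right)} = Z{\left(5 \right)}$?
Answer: $- \frac{12}{43567} + \frac{\sqrt{11}}{174268} \approx -0.00025641$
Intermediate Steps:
$Z{\left(Q \right)} = 3 - \sqrt{6 + Q}$ ($Z{\left(Q \right)} = 3 - \sqrt{Q + 6} = 3 - \sqrt{6 + Q}$)
$J{\left(f \right)} = 3 - \sqrt{11}$ ($J{\left(f \right)} = 3 - \sqrt{6 + 5} = 3 - \sqrt{11}$)
$S{\left(C \right)} = 3 - \sqrt{11}$
$u = 3 - \sqrt{11} \approx -0.31662$
$\frac{1}{\left(u - 51\right) \left(80 - 4\right)} = \frac{1}{\left(\left(3 - \sqrt{11}\right) - 51\right) \left(80 - 4\right)} = \frac{1}{\left(-48 - \sqrt{11}\right) \left(80 - 4\right)} = \frac{1}{\left(-48 - \sqrt{11}\right) 76} = \frac{1}{-3648 - 76 \sqrt{11}}$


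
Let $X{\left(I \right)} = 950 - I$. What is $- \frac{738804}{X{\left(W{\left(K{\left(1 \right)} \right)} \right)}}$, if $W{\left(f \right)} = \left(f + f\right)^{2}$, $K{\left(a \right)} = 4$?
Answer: $- \frac{369402}{443} \approx -833.86$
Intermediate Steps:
$W{\left(f \right)} = 4 f^{2}$ ($W{\left(f \right)} = \left(2 f\right)^{2} = 4 f^{2}$)
$- \frac{738804}{X{\left(W{\left(K{\left(1 \right)} \right)} \right)}} = - \frac{738804}{950 - 4 \cdot 4^{2}} = - \frac{738804}{950 - 4 \cdot 16} = - \frac{738804}{950 - 64} = - \frac{738804}{886} = \left(-738804\right) \frac{1}{886} = - \frac{369402}{443}$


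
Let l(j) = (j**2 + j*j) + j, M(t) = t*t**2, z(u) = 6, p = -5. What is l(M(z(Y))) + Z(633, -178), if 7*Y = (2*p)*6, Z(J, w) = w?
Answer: 93350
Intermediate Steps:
Y = -60/7 (Y = ((2*(-5))*6)/7 = (-10*6)/7 = (1/7)*(-60) = -60/7 ≈ -8.5714)
M(t) = t**3
l(j) = j + 2*j**2 (l(j) = (j**2 + j**2) + j = 2*j**2 + j = j + 2*j**2)
l(M(z(Y))) + Z(633, -178) = 6**3*(1 + 2*6**3) - 178 = 216*(1 + 2*216) - 178 = 216*(1 + 432) - 178 = 216*433 - 178 = 93528 - 178 = 93350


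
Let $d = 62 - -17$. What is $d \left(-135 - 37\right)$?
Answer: $-13588$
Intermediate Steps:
$d = 79$ ($d = 62 + 17 = 79$)
$d \left(-135 - 37\right) = 79 \left(-135 - 37\right) = 79 \left(-172\right) = -13588$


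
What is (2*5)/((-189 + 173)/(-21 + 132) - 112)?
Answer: -555/6224 ≈ -0.089171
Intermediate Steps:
(2*5)/((-189 + 173)/(-21 + 132) - 112) = 10/(-16/111 - 112) = 10/(-12448/111) = 10*(-111/12448) = -555/6224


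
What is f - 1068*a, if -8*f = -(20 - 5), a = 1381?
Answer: -11799249/8 ≈ -1.4749e+6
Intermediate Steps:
f = 15/8 (f = -(-1)*(20 - 5)/8 = -(-1)*15/8 = -⅛*(-15) = 15/8 ≈ 1.8750)
f - 1068*a = 15/8 - 1068*1381 = 15/8 - 1474908 = -11799249/8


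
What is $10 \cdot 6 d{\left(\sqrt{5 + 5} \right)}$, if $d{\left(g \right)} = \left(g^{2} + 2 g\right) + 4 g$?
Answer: $600 + 360 \sqrt{10} \approx 1738.4$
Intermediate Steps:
$d{\left(g \right)} = g^{2} + 6 g$
$10 \cdot 6 d{\left(\sqrt{5 + 5} \right)} = 10 \cdot 6 \sqrt{5 + 5} \left(6 + \sqrt{5 + 5}\right) = 60 \sqrt{10} \left(6 + \sqrt{10}\right)$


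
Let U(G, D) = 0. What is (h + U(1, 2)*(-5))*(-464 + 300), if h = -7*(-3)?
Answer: -3444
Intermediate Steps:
h = 21
(h + U(1, 2)*(-5))*(-464 + 300) = (21 + 0*(-5))*(-464 + 300) = (21 + 0)*(-164) = 21*(-164) = -3444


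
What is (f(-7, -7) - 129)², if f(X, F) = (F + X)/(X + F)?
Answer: 16384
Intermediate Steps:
f(X, F) = 1 (f(X, F) = (F + X)/(F + X) = 1)
(f(-7, -7) - 129)² = (1 - 129)² = (-128)² = 16384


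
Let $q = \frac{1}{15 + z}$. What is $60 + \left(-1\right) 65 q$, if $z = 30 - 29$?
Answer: $\frac{895}{16} \approx 55.938$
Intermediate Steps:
$z = 1$
$q = \frac{1}{16}$ ($q = \frac{1}{15 + 1} = \frac{1}{16} \approx 0.0625$)
$60 + \left(-1\right) 65 q = 60 + \left(-1\right) 65 \cdot \frac{1}{16} = 60 - \frac{65}{16} = \frac{895}{16}$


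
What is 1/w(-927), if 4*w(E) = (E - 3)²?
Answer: 1/216225 ≈ 4.6248e-6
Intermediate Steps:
w(E) = (-3 + E)²/4 (w(E) = (E - 3)²/4 = (-3 + E)²/4)
1/w(-927) = 1/((-3 - 927)²/4) = 1/((¼)*(-930)²) = 1/((¼)*864900) = 1/216225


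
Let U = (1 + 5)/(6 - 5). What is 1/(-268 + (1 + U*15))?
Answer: -1/177 ≈ -0.0056497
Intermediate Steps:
U = 6 (U = 6/1 = 6*1 = 6)
1/(-268 + (1 + U*15)) = 1/(-268 + (1 + 6*15)) = 1/(-268 + (1 + 90)) = 1/(-268 + 91) = 1/(-177) = -1/177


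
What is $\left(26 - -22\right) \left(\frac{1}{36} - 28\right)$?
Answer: $- \frac{4028}{3} \approx -1342.7$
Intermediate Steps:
$\left(26 - -22\right) \left(\frac{1}{36} - 28\right) = \left(26 + 22\right) \left(\frac{1}{36} - 28\right) = 48 \left(- \frac{1007}{36}\right) = - \frac{4028}{3}$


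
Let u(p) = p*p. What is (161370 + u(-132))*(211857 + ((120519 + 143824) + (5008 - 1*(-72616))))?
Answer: 99020408256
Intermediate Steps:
u(p) = p²
(161370 + u(-132))*(211857 + ((120519 + 143824) + (5008 - 1*(-72616)))) = (161370 + (-132)²)*(211857 + ((120519 + 143824) + (5008 - 1*(-72616)))) = (161370 + 17424)*(211857 + (264343 + (5008 + 72616))) = 178794*(211857 + (264343 + 77624)) = 178794*(211857 + 341967) = 178794*553824 = 99020408256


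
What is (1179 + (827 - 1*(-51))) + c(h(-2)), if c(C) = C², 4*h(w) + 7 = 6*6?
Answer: 33753/16 ≈ 2109.6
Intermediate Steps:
h(w) = 29/4 (h(w) = -7/4 + (6*6)/4 = -7/4 + (¼)*36 = -7/4 + 9 = 29/4)
(1179 + (827 - 1*(-51))) + c(h(-2)) = (1179 + (827 - 1*(-51))) + (29/4)² = (1179 + (827 + 51)) + 841/16 = (1179 + 878) + 841/16 = 2057 + 841/16 = 33753/16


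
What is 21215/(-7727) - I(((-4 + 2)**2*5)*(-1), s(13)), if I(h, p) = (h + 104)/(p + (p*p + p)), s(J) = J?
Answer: -1595331/502255 ≈ -3.1763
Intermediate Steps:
I(h, p) = (104 + h)/(p**2 + 2*p) (I(h, p) = (104 + h)/(p + (p**2 + p)) = (104 + h)/(p + (p + p**2)) = (104 + h)/(p**2 + 2*p))
21215/(-7727) - I(((-4 + 2)**2*5)*(-1), s(13)) = 21215/(-7727) - (104 + ((-4 + 2)**2*5)*(-1))/(13*(2 + 13)) = 21215*(-1/7727) - (104 + ((-2)**2*5)*(-1))/(13*15) = -21215/7727 - (104 + (4*5)*(-1))/(13*15) = -21215/7727 - (104 + 20*(-1))/(13*15) = -21215/7727 - (104 - 20)/(13*15) = -21215/7727 - 84/(13*15) = -21215/7727 - 1*28/65 = -21215/7727 - 28/65 = -1595331/502255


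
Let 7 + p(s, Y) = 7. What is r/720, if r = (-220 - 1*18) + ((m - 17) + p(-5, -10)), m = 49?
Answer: -103/360 ≈ -0.28611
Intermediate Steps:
p(s, Y) = 0 (p(s, Y) = -7 + 7 = 0)
r = -206 (r = (-220 - 1*18) + ((49 - 17) + 0) = (-220 - 18) + (32 + 0) = -238 + 32 = -206)
r/720 = -206/720 = -206*1/720 = -103/360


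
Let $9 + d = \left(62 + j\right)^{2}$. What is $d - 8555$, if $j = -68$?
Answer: $-8528$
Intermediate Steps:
$d = 27$ ($d = -9 + \left(62 - 68\right)^{2} = -9 + \left(-6\right)^{2} = -9 + 36 = 27$)
$d - 8555 = 27 - 8555 = -8528$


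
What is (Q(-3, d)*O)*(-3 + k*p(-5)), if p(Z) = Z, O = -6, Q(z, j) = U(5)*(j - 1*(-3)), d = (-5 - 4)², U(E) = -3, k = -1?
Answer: 3024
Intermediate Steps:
d = 81 (d = (-9)² = 81)
Q(z, j) = -9 - 3*j (Q(z, j) = -3*(j - 1*(-3)) = -3*(j + 3) = -3*(3 + j) = -9 - 3*j)
(Q(-3, d)*O)*(-3 + k*p(-5)) = ((-9 - 3*81)*(-6))*(-3 - 1*(-5)) = ((-9 - 243)*(-6))*(-3 + 5) = -252*(-6)*2 = 1512*2 = 3024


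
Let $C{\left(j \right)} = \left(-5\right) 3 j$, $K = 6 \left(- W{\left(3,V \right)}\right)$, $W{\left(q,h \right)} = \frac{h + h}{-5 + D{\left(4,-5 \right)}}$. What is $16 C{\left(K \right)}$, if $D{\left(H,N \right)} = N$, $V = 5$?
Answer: $-1440$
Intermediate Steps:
$W{\left(q,h \right)} = - \frac{h}{5}$ ($W{\left(q,h \right)} = \frac{h + h}{-5 - 5} = \frac{2 h}{-10} = 2 h \left(- \frac{1}{10}\right) = - \frac{h}{5}$)
$K = 6$ ($K = 6 \left(- \frac{\left(-1\right) 5}{5}\right) = 6 \left(\left(-1\right) \left(-1\right)\right) = 6 \cdot 1 = 6$)
$C{\left(j \right)} = - 15 j$
$16 C{\left(K \right)} = 16 \left(\left(-15\right) 6\right) = 16 \left(-90\right) = -1440$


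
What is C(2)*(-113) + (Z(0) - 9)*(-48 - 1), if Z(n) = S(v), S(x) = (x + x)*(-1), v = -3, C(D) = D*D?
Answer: -305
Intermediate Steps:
C(D) = D²
S(x) = -2*x (S(x) = (2*x)*(-1) = -2*x)
Z(n) = 6 (Z(n) = -2*(-3) = 6)
C(2)*(-113) + (Z(0) - 9)*(-48 - 1) = 2²*(-113) + (6 - 9)*(-48 - 1) = 4*(-113) - 3*(-49) = -452 + 147 = -305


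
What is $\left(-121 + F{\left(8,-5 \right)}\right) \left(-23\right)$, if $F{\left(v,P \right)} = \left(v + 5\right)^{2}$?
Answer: $-1104$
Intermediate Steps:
$F{\left(v,P \right)} = \left(5 + v\right)^{2}$
$\left(-121 + F{\left(8,-5 \right)}\right) \left(-23\right) = \left(-121 + \left(5 + 8\right)^{2}\right) \left(-23\right) = \left(-121 + 13^{2}\right) \left(-23\right) = \left(-121 + 169\right) \left(-23\right) = 48 \left(-23\right) = -1104$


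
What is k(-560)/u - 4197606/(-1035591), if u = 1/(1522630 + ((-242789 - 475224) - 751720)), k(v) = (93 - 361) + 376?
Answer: 1972069055774/345197 ≈ 5.7129e+6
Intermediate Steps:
k(v) = 108 (k(v) = -268 + 376 = 108)
u = 1/52897 (u = 1/(1522630 + (-718013 - 751720)) = 1/(1522630 - 1469733) = 1/52897 ≈ 1.8905e-5)
k(-560)/u - 4197606/(-1035591) = 108/(1/52897) - 4197606/(-1035591) = 108*52897 - 4197606*(-1/1035591) = 5712876 + 1399202/345197 = 1972069055774/345197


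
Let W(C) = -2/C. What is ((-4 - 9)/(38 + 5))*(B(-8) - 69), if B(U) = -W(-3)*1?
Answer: 2717/129 ≈ 21.062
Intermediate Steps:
B(U) = -2/3 (B(U) = -(-2)/(-3)*1 = -(-2)*(-1)/3*1 = -1*2/3*1 = -2/3*1 = -2/3)
((-4 - 9)/(38 + 5))*(B(-8) - 69) = ((-4 - 9)/(38 + 5))*(-2/3 - 69) = -13/43*(-209/3) = 2717/129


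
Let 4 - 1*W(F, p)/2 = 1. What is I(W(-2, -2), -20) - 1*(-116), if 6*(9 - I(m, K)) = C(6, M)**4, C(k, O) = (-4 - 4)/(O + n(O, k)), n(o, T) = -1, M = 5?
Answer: 367/3 ≈ 122.33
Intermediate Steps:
W(F, p) = 6 (W(F, p) = 8 - 2*1 = 8 - 2 = 6)
C(k, O) = -8/(-1 + O) (C(k, O) = (-4 - 4)/(O - 1) = -8/(-1 + O))
I(m, K) = 19/3 (I(m, K) = 9 - 4096/(-1 + 5)**4/6 = 9 - (-8/4)**4/6 = 9 - (-8*1/4)**4/6 = 9 - 1/6*(-2)**4 = 9 - 1/6*16 = 9 - 8/3 = 19/3)
I(W(-2, -2), -20) - 1*(-116) = 19/3 - 1*(-116) = 19/3 + 116 = 367/3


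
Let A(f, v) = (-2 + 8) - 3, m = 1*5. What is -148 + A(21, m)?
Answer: -145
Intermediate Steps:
m = 5
A(f, v) = 3 (A(f, v) = 6 - 3 = 3)
-148 + A(21, m) = -148 + 3 = -145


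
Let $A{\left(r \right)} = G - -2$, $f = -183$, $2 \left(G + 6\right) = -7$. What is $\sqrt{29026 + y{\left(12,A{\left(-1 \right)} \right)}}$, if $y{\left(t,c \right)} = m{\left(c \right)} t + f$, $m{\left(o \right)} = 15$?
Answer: $\sqrt{29023} \approx 170.36$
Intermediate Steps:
$G = - \frac{19}{2}$ ($G = -6 + \frac{1}{2} \left(-7\right) = -6 - \frac{7}{2} = - \frac{19}{2} \approx -9.5$)
$A{\left(r \right)} = - \frac{15}{2}$ ($A{\left(r \right)} = - \frac{19}{2} - -2 = - \frac{19}{2} + 2 = - \frac{15}{2}$)
$y{\left(t,c \right)} = -183 + 15 t$ ($y{\left(t,c \right)} = 15 t - 183 = -183 + 15 t$)
$\sqrt{29026 + y{\left(12,A{\left(-1 \right)} \right)}} = \sqrt{29026 + \left(-183 + 15 \cdot 12\right)} = \sqrt{29026 + \left(-183 + 180\right)} = \sqrt{29026 - 3} = \sqrt{29023}$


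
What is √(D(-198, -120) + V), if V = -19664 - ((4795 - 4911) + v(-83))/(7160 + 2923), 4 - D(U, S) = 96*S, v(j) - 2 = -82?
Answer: 4*I*√51722906262/10083 ≈ 90.222*I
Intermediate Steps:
v(j) = -80 (v(j) = 2 - 82 = -80)
D(U, S) = 4 - 96*S
V = -198271916/10083 (V = -19664 - ((4795 - 4911) - 80)/(7160 + 2923) = -19664 - (-116 - 80)/10083 = -19664 - (-196)/10083 = -19664 - 1*(-196/10083) = -19664 + 196/10083 = -198271916/10083 ≈ -19664.)
√(D(-198, -120) + V) = √((4 - 96*(-120)) - 198271916/10083) = √((4 + 11520) - 198271916/10083) = √(11524 - 198271916/10083) = √(-82075424/10083) = 4*I*√51722906262/10083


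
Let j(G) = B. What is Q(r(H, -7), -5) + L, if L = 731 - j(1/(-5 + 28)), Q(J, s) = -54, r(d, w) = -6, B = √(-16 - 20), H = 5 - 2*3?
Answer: 677 - 6*I ≈ 677.0 - 6.0*I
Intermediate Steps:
H = -1 (H = 5 - 6 = -1)
B = 6*I (B = √(-36) = 6*I ≈ 6.0*I)
j(G) = 6*I
L = 731 - 6*I ≈ 731.0 - 6.0*I
Q(r(H, -7), -5) + L = -54 + (731 - 6*I) = 677 - 6*I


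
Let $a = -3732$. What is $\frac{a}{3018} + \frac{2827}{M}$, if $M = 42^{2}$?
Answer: $\frac{324773}{887292} \approx 0.36603$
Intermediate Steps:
$M = 1764$
$\frac{a}{3018} + \frac{2827}{M} = - \frac{3732}{3018} + \frac{2827}{1764} = \left(-3732\right) \frac{1}{3018} + 2827 \cdot \frac{1}{1764} = - \frac{622}{503} + \frac{2827}{1764} = \frac{324773}{887292}$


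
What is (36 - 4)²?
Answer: 1024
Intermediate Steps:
(36 - 4)² = 32² = 1024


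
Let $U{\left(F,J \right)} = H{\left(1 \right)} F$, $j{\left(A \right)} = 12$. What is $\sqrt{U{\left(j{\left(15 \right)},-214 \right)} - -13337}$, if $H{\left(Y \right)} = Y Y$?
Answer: $\sqrt{13349} \approx 115.54$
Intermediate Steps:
$H{\left(Y \right)} = Y^{2}$
$U{\left(F,J \right)} = F$ ($U{\left(F,J \right)} = 1^{2} F = 1 F = F$)
$\sqrt{U{\left(j{\left(15 \right)},-214 \right)} - -13337} = \sqrt{12 - -13337} = \sqrt{12 + \left(-3489 + 16826\right)} = \sqrt{12 + 13337} = \sqrt{13349}$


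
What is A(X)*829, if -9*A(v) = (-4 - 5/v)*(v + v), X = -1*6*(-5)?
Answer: 207250/9 ≈ 23028.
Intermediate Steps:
X = 30 (X = -6*(-5) = 30)
A(v) = -2*v*(-4 - 5/v)/9 (A(v) = -(-4 - 5/v)*(v + v)/9 = -(-4 - 5/v)*2*v/9 = -2*v*(-4 - 5/v)/9)
A(X)*829 = (10/9 + (8/9)*30)*829 = (10/9 + 80/3)*829 = (250/9)*829 = 207250/9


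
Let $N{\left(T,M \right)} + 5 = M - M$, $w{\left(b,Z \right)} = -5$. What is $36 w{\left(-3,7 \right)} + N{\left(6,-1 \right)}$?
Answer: $-185$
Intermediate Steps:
$N{\left(T,M \right)} = -5$ ($N{\left(T,M \right)} = -5 + \left(M - M\right) = -5 + 0 = -5$)
$36 w{\left(-3,7 \right)} + N{\left(6,-1 \right)} = 36 \left(-5\right) - 5 = -180 - 5 = -185$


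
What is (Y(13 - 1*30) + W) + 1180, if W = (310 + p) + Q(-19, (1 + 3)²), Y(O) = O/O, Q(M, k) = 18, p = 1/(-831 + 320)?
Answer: 771098/511 ≈ 1509.0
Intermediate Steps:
p = -1/511 (p = 1/(-511) = -1/511 ≈ -0.0019569)
Y(O) = 1
W = 167607/511 (W = (310 - 1/511) + 18 = 158409/511 + 18 = 167607/511 ≈ 328.00)
(Y(13 - 1*30) + W) + 1180 = (1 + 167607/511) + 1180 = 168118/511 + 1180 = 771098/511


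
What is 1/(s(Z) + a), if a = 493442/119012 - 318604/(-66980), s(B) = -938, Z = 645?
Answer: -996427970/925778380309 ≈ -0.0010763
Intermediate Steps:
a = 8871055551/996427970 (a = 493442*(1/119012) - 318604*(-1/66980) = 246721/59506 + 79651/16745 = 8871055551/996427970 ≈ 8.9029)
1/(s(Z) + a) = 1/(-938 + 8871055551/996427970) = 1/(-925778380309/996427970) = -996427970/925778380309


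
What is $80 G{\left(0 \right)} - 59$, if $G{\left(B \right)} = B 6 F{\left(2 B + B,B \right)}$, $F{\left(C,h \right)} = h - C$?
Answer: $-59$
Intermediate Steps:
$G{\left(B \right)} = - 12 B^{2}$ ($G{\left(B \right)} = B 6 \left(B - \left(2 B + B\right)\right) = 6 B \left(B - 3 B\right) = 6 B \left(- 2 B\right) = - 12 B^{2}$)
$80 G{\left(0 \right)} - 59 = 80 \left(- 12 \cdot 0^{2}\right) - 59 = 80 \left(\left(-12\right) 0\right) - 59 = 80 \cdot 0 - 59 = 0 - 59 = -59$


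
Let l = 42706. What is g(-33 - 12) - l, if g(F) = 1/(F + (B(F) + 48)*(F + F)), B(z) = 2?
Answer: -194098771/4545 ≈ -42706.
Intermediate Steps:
g(F) = 1/(101*F) (g(F) = 1/(F + (2 + 48)*(F + F)) = 1/(F + 50*(2*F)) = 1/(F + 100*F) = 1/(101*F))
g(-33 - 12) - l = 1/(101*(-33 - 12)) - 1*42706 = (1/101)/(-45) - 42706 = (1/101)*(-1/45) - 42706 = -1/4545 - 42706 = -194098771/4545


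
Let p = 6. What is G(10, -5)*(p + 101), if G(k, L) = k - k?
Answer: 0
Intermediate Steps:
G(k, L) = 0
G(10, -5)*(p + 101) = 0*(6 + 101) = 0*107 = 0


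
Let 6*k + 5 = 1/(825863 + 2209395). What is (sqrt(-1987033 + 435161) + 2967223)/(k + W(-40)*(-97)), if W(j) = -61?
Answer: 18012574697068/35914184409 + 97128256*I*sqrt(6062)/35914184409 ≈ 501.54 + 0.21057*I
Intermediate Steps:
k = -5058763/6070516 (k = -5/6 + 1/(6*(825863 + 2209395)) = -5/6 + (1/6)/3035258 = -5/6 + (1/6)*(1/3035258) = -5/6 + 1/18211548 = -5058763/6070516 ≈ -0.83333)
(sqrt(-1987033 + 435161) + 2967223)/(k + W(-40)*(-97)) = (sqrt(-1987033 + 435161) + 2967223)/(-5058763/6070516 - 61*(-97)) = (sqrt(-1551872) + 2967223)/(-5058763/6070516 + 5917) = (16*I*sqrt(6062) + 2967223)/(35914184409/6070516) = (2967223 + 16*I*sqrt(6062))*(6070516/35914184409) = 18012574697068/35914184409 + 97128256*I*sqrt(6062)/35914184409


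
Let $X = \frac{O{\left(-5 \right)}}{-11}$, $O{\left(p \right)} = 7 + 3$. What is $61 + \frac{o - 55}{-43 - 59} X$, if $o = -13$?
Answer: $\frac{1993}{33} \approx 60.394$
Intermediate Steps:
$O{\left(p \right)} = 10$
$X = - \frac{10}{11}$ ($X = \frac{10}{-11} = 10 \left(- \frac{1}{11}\right) = - \frac{10}{11} \approx -0.90909$)
$61 + \frac{o - 55}{-43 - 59} X = 61 + \frac{-13 - 55}{-43 - 59} \left(- \frac{10}{11}\right) = 61 + - \frac{68}{-102} \left(- \frac{10}{11}\right) = 61 + \left(-68\right) \left(- \frac{1}{102}\right) \left(- \frac{10}{11}\right) = 61 + \frac{2}{3} \left(- \frac{10}{11}\right) = 61 - \frac{20}{33} = \frac{1993}{33}$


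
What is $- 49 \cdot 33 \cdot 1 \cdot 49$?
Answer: $-79233$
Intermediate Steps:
$- 49 \cdot 33 \cdot 1 \cdot 49 = \left(-49\right) 33 \cdot 49 = \left(-1617\right) 49 = -79233$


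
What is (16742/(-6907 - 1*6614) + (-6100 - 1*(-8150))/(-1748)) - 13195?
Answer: -155958477563/11817354 ≈ -13197.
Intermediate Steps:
(16742/(-6907 - 1*6614) + (-6100 - 1*(-8150))/(-1748)) - 13195 = (16742/(-6907 - 6614) + (-6100 + 8150)*(-1/1748)) - 13195 = (16742/(-13521) + 2050*(-1/1748)) - 13195 = (16742*(-1/13521) - 1025/874) - 13195 = (-16742/13521 - 1025/874) - 13195 = -28491533/11817354 - 13195 = -155958477563/11817354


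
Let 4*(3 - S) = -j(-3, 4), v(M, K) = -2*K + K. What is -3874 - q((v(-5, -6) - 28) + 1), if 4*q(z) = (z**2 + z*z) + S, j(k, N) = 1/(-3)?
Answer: -196571/48 ≈ -4095.2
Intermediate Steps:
j(k, N) = -1/3
v(M, K) = -K
S = 35/12 (S = 3 - (-1)*(-1)/(4*3) = 3 - 1/4*1/3 = 3 - 1/12 = 35/12 ≈ 2.9167)
q(z) = 35/48 + z**2/2 (q(z) = ((z**2 + z*z) + 35/12)/4 = ((z**2 + z**2) + 35/12)/4 = (2*z**2 + 35/12)/4 = (35/12 + 2*z**2)/4 = 35/48 + z**2/2)
-3874 - q((v(-5, -6) - 28) + 1) = -3874 - (35/48 + ((-1*(-6) - 28) + 1)**2/2) = -3874 - (35/48 + ((6 - 28) + 1)**2/2) = -3874 - (35/48 + (-22 + 1)**2/2) = -3874 - (35/48 + (1/2)*(-21)**2) = -3874 - (35/48 + (1/2)*441) = -3874 - (35/48 + 441/2) = -3874 - 1*10619/48 = -3874 - 10619/48 = -196571/48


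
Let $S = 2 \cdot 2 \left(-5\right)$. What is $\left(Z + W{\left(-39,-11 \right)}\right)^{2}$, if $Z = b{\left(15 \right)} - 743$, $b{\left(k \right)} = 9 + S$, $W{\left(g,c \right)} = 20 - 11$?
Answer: $555025$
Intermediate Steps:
$W{\left(g,c \right)} = 9$ ($W{\left(g,c \right)} = 20 - 11 = 9$)
$S = -20$ ($S = 4 \left(-5\right) = -20$)
$b{\left(k \right)} = -11$ ($b{\left(k \right)} = 9 - 20 = -11$)
$Z = -754$ ($Z = -11 - 743 = -754$)
$\left(Z + W{\left(-39,-11 \right)}\right)^{2} = \left(-754 + 9\right)^{2} = \left(-745\right)^{2} = 555025$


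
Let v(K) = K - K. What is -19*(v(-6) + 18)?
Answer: -342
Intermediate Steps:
v(K) = 0
-19*(v(-6) + 18) = -19*(0 + 18) = -19*18 = -342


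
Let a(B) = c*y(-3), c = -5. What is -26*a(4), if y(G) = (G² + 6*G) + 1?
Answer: -1040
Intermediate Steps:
y(G) = 1 + G² + 6*G
a(B) = 40 (a(B) = -5*(1 + (-3)² + 6*(-3)) = -5*(1 + 9 - 18) = -5*(-8) = 40)
-26*a(4) = -26*40 = -1040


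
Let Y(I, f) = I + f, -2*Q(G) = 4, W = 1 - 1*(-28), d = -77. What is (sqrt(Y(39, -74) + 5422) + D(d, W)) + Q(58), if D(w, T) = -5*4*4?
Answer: -82 + sqrt(5387) ≈ -8.6038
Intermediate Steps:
W = 29 (W = 1 + 28 = 29)
Q(G) = -2 (Q(G) = -1/2*4 = -2)
D(w, T) = -80 (D(w, T) = -20*4 = -80)
(sqrt(Y(39, -74) + 5422) + D(d, W)) + Q(58) = (sqrt((39 - 74) + 5422) - 80) - 2 = (sqrt(-35 + 5422) - 80) - 2 = (sqrt(5387) - 80) - 2 = (-80 + sqrt(5387)) - 2 = -82 + sqrt(5387)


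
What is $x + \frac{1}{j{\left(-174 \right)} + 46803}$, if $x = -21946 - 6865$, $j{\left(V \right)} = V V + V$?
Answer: $- \frac{2215709954}{76905} \approx -28811.0$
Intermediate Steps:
$j{\left(V \right)} = V + V^{2}$ ($j{\left(V \right)} = V^{2} + V = V + V^{2}$)
$x = -28811$
$x + \frac{1}{j{\left(-174 \right)} + 46803} = -28811 + \frac{1}{- 174 \left(1 - 174\right) + 46803} = -28811 + \frac{1}{\left(-174\right) \left(-173\right) + 46803} = -28811 + \frac{1}{30102 + 46803} = -28811 + \frac{1}{76905} = - \frac{2215709954}{76905}$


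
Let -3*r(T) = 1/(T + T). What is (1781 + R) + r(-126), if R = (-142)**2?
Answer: 16590421/756 ≈ 21945.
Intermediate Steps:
r(T) = -1/(6*T) (r(T) = -1/(3*(T + T)) = -1/(2*T)/3 = -1/(6*T))
R = 20164
(1781 + R) + r(-126) = (1781 + 20164) - 1/6/(-126) = 21945 - 1/6*(-1/126) = 21945 + 1/756 = 16590421/756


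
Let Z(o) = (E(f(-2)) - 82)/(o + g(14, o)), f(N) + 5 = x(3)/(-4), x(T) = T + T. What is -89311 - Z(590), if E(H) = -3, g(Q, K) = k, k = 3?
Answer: -52961338/593 ≈ -89311.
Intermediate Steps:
x(T) = 2*T
f(N) = -13/2 (f(N) = -5 + (2*3)/(-4) = -5 + 6*(-¼) = -5 - 3/2 = -13/2)
g(Q, K) = 3
Z(o) = -85/(3 + o) (Z(o) = (-3 - 82)/(o + 3) = -85/(3 + o))
-89311 - Z(590) = -89311 - (-85)/(3 + 590) = -89311 - (-85)/593 = -89311 - 1*(-85/593) = -89311 + 85/593 = -52961338/593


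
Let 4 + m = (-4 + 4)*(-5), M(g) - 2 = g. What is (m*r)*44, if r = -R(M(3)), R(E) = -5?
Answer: -880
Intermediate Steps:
M(g) = 2 + g
m = -4 (m = -4 + (-4 + 4)*(-5) = -4 + 0*(-5) = -4 + 0 = -4)
r = 5 (r = -1*(-5) = 5)
(m*r)*44 = -4*5*44 = -20*44 = -880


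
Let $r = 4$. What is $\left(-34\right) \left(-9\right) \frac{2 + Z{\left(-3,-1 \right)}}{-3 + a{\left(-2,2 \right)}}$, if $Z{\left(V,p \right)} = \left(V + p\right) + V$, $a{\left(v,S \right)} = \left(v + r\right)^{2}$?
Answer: $-1530$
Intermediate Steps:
$a{\left(v,S \right)} = \left(4 + v\right)^{2}$ ($a{\left(v,S \right)} = \left(v + 4\right)^{2} = \left(4 + v\right)^{2}$)
$Z{\left(V,p \right)} = p + 2 V$
$\left(-34\right) \left(-9\right) \frac{2 + Z{\left(-3,-1 \right)}}{-3 + a{\left(-2,2 \right)}} = \left(-34\right) \left(-9\right) \frac{2 + \left(-1 + 2 \left(-3\right)\right)}{-3 + \left(4 - 2\right)^{2}} = 306 \frac{2 - 7}{-3 + 2^{2}} = 306 \frac{2 - 7}{-3 + 4} = 306 \left(- \frac{5}{1}\right) = 306 \left(\left(-5\right) 1\right) = 306 \left(-5\right) = -1530$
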